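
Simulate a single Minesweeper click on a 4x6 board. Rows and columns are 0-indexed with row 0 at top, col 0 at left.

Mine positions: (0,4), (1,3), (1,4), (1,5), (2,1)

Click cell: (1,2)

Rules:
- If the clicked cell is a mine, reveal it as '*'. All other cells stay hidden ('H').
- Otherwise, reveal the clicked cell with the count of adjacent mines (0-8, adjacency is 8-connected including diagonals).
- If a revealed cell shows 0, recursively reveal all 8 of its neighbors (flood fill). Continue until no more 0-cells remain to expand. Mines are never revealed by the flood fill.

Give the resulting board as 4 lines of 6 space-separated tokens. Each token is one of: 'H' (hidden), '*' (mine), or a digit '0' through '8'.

H H H H H H
H H 2 H H H
H H H H H H
H H H H H H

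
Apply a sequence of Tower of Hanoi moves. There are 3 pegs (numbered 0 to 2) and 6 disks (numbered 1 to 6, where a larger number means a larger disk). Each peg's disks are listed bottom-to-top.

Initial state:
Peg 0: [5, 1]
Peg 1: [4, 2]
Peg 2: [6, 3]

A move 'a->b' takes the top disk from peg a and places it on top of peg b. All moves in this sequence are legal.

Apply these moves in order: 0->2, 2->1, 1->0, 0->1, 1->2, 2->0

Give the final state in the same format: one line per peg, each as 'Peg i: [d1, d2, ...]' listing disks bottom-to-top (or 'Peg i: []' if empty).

Answer: Peg 0: [5, 1]
Peg 1: [4, 2]
Peg 2: [6, 3]

Derivation:
After move 1 (0->2):
Peg 0: [5]
Peg 1: [4, 2]
Peg 2: [6, 3, 1]

After move 2 (2->1):
Peg 0: [5]
Peg 1: [4, 2, 1]
Peg 2: [6, 3]

After move 3 (1->0):
Peg 0: [5, 1]
Peg 1: [4, 2]
Peg 2: [6, 3]

After move 4 (0->1):
Peg 0: [5]
Peg 1: [4, 2, 1]
Peg 2: [6, 3]

After move 5 (1->2):
Peg 0: [5]
Peg 1: [4, 2]
Peg 2: [6, 3, 1]

After move 6 (2->0):
Peg 0: [5, 1]
Peg 1: [4, 2]
Peg 2: [6, 3]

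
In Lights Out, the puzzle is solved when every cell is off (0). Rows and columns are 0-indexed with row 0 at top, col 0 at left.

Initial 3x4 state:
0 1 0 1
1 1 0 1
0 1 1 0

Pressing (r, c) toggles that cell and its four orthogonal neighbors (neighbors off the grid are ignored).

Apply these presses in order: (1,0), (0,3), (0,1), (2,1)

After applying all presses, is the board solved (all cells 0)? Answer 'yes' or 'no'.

After press 1 at (1,0):
1 1 0 1
0 0 0 1
1 1 1 0

After press 2 at (0,3):
1 1 1 0
0 0 0 0
1 1 1 0

After press 3 at (0,1):
0 0 0 0
0 1 0 0
1 1 1 0

After press 4 at (2,1):
0 0 0 0
0 0 0 0
0 0 0 0

Lights still on: 0

Answer: yes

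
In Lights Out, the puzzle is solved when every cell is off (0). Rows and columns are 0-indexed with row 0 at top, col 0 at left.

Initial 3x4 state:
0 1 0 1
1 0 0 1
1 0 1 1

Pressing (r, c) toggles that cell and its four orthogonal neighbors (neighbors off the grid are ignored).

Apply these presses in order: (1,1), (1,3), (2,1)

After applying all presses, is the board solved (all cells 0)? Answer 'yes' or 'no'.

After press 1 at (1,1):
0 0 0 1
0 1 1 1
1 1 1 1

After press 2 at (1,3):
0 0 0 0
0 1 0 0
1 1 1 0

After press 3 at (2,1):
0 0 0 0
0 0 0 0
0 0 0 0

Lights still on: 0

Answer: yes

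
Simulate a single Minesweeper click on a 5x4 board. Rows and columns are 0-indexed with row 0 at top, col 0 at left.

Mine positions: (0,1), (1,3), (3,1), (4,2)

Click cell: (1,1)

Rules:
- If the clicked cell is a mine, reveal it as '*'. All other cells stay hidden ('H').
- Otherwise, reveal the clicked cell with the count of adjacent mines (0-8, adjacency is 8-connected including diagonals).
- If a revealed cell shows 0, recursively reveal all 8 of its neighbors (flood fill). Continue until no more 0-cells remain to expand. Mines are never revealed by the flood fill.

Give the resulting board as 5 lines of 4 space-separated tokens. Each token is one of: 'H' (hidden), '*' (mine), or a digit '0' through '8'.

H H H H
H 1 H H
H H H H
H H H H
H H H H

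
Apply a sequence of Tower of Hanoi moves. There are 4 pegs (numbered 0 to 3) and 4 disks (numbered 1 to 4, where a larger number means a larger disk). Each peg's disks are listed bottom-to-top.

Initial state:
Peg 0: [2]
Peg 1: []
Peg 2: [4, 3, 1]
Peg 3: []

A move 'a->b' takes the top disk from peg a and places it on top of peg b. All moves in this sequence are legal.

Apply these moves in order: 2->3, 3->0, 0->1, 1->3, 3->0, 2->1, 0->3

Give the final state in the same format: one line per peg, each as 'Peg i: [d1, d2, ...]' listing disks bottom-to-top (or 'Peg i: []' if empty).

After move 1 (2->3):
Peg 0: [2]
Peg 1: []
Peg 2: [4, 3]
Peg 3: [1]

After move 2 (3->0):
Peg 0: [2, 1]
Peg 1: []
Peg 2: [4, 3]
Peg 3: []

After move 3 (0->1):
Peg 0: [2]
Peg 1: [1]
Peg 2: [4, 3]
Peg 3: []

After move 4 (1->3):
Peg 0: [2]
Peg 1: []
Peg 2: [4, 3]
Peg 3: [1]

After move 5 (3->0):
Peg 0: [2, 1]
Peg 1: []
Peg 2: [4, 3]
Peg 3: []

After move 6 (2->1):
Peg 0: [2, 1]
Peg 1: [3]
Peg 2: [4]
Peg 3: []

After move 7 (0->3):
Peg 0: [2]
Peg 1: [3]
Peg 2: [4]
Peg 3: [1]

Answer: Peg 0: [2]
Peg 1: [3]
Peg 2: [4]
Peg 3: [1]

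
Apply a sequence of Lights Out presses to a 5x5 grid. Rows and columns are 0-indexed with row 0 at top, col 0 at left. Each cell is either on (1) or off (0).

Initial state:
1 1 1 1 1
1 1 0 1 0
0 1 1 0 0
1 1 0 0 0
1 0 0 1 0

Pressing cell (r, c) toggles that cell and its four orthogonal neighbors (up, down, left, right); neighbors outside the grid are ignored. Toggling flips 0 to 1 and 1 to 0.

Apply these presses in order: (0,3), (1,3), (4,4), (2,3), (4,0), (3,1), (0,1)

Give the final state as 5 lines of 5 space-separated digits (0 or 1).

Answer: 0 0 1 1 0
1 0 1 0 1
0 0 0 0 1
1 0 1 1 1
0 0 0 0 1

Derivation:
After press 1 at (0,3):
1 1 0 0 0
1 1 0 0 0
0 1 1 0 0
1 1 0 0 0
1 0 0 1 0

After press 2 at (1,3):
1 1 0 1 0
1 1 1 1 1
0 1 1 1 0
1 1 0 0 0
1 0 0 1 0

After press 3 at (4,4):
1 1 0 1 0
1 1 1 1 1
0 1 1 1 0
1 1 0 0 1
1 0 0 0 1

After press 4 at (2,3):
1 1 0 1 0
1 1 1 0 1
0 1 0 0 1
1 1 0 1 1
1 0 0 0 1

After press 5 at (4,0):
1 1 0 1 0
1 1 1 0 1
0 1 0 0 1
0 1 0 1 1
0 1 0 0 1

After press 6 at (3,1):
1 1 0 1 0
1 1 1 0 1
0 0 0 0 1
1 0 1 1 1
0 0 0 0 1

After press 7 at (0,1):
0 0 1 1 0
1 0 1 0 1
0 0 0 0 1
1 0 1 1 1
0 0 0 0 1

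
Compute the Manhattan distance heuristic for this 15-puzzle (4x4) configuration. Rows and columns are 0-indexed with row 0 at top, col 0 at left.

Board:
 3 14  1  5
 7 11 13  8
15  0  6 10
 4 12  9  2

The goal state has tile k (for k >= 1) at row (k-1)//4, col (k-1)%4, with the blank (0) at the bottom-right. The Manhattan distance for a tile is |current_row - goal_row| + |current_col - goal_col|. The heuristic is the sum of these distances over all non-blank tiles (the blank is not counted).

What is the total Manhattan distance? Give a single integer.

Answer: 43

Derivation:
Tile 3: at (0,0), goal (0,2), distance |0-0|+|0-2| = 2
Tile 14: at (0,1), goal (3,1), distance |0-3|+|1-1| = 3
Tile 1: at (0,2), goal (0,0), distance |0-0|+|2-0| = 2
Tile 5: at (0,3), goal (1,0), distance |0-1|+|3-0| = 4
Tile 7: at (1,0), goal (1,2), distance |1-1|+|0-2| = 2
Tile 11: at (1,1), goal (2,2), distance |1-2|+|1-2| = 2
Tile 13: at (1,2), goal (3,0), distance |1-3|+|2-0| = 4
Tile 8: at (1,3), goal (1,3), distance |1-1|+|3-3| = 0
Tile 15: at (2,0), goal (3,2), distance |2-3|+|0-2| = 3
Tile 6: at (2,2), goal (1,1), distance |2-1|+|2-1| = 2
Tile 10: at (2,3), goal (2,1), distance |2-2|+|3-1| = 2
Tile 4: at (3,0), goal (0,3), distance |3-0|+|0-3| = 6
Tile 12: at (3,1), goal (2,3), distance |3-2|+|1-3| = 3
Tile 9: at (3,2), goal (2,0), distance |3-2|+|2-0| = 3
Tile 2: at (3,3), goal (0,1), distance |3-0|+|3-1| = 5
Sum: 2 + 3 + 2 + 4 + 2 + 2 + 4 + 0 + 3 + 2 + 2 + 6 + 3 + 3 + 5 = 43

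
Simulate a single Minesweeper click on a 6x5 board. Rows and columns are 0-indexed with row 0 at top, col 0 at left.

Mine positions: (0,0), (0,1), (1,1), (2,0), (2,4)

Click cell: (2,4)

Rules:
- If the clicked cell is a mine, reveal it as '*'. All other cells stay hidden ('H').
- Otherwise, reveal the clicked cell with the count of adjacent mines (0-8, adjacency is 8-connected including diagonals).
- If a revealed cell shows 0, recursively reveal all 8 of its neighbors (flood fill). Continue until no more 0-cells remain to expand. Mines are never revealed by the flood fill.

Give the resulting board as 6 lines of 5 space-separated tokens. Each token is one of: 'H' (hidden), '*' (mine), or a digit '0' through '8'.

H H H H H
H H H H H
H H H H *
H H H H H
H H H H H
H H H H H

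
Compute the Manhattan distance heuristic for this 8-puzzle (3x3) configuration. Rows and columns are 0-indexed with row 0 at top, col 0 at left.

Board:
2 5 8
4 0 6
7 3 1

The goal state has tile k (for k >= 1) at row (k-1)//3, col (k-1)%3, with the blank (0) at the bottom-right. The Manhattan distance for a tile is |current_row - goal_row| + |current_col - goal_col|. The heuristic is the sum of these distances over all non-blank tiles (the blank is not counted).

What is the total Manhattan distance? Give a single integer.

Tile 2: at (0,0), goal (0,1), distance |0-0|+|0-1| = 1
Tile 5: at (0,1), goal (1,1), distance |0-1|+|1-1| = 1
Tile 8: at (0,2), goal (2,1), distance |0-2|+|2-1| = 3
Tile 4: at (1,0), goal (1,0), distance |1-1|+|0-0| = 0
Tile 6: at (1,2), goal (1,2), distance |1-1|+|2-2| = 0
Tile 7: at (2,0), goal (2,0), distance |2-2|+|0-0| = 0
Tile 3: at (2,1), goal (0,2), distance |2-0|+|1-2| = 3
Tile 1: at (2,2), goal (0,0), distance |2-0|+|2-0| = 4
Sum: 1 + 1 + 3 + 0 + 0 + 0 + 3 + 4 = 12

Answer: 12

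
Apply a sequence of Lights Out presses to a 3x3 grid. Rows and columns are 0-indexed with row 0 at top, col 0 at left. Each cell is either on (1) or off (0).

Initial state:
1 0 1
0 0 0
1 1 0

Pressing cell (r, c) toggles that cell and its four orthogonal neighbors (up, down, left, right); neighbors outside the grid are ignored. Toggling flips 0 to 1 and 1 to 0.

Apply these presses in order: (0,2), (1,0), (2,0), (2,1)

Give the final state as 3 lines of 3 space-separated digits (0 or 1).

Answer: 0 1 0
0 0 1
0 1 1

Derivation:
After press 1 at (0,2):
1 1 0
0 0 1
1 1 0

After press 2 at (1,0):
0 1 0
1 1 1
0 1 0

After press 3 at (2,0):
0 1 0
0 1 1
1 0 0

After press 4 at (2,1):
0 1 0
0 0 1
0 1 1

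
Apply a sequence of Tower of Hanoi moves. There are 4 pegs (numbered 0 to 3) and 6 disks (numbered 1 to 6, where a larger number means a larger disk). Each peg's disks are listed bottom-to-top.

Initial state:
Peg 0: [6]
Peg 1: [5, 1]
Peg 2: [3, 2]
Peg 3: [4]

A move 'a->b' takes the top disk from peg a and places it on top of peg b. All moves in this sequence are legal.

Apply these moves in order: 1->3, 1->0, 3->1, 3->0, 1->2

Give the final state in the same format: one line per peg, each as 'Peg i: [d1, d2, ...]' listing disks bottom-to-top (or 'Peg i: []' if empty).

After move 1 (1->3):
Peg 0: [6]
Peg 1: [5]
Peg 2: [3, 2]
Peg 3: [4, 1]

After move 2 (1->0):
Peg 0: [6, 5]
Peg 1: []
Peg 2: [3, 2]
Peg 3: [4, 1]

After move 3 (3->1):
Peg 0: [6, 5]
Peg 1: [1]
Peg 2: [3, 2]
Peg 3: [4]

After move 4 (3->0):
Peg 0: [6, 5, 4]
Peg 1: [1]
Peg 2: [3, 2]
Peg 3: []

After move 5 (1->2):
Peg 0: [6, 5, 4]
Peg 1: []
Peg 2: [3, 2, 1]
Peg 3: []

Answer: Peg 0: [6, 5, 4]
Peg 1: []
Peg 2: [3, 2, 1]
Peg 3: []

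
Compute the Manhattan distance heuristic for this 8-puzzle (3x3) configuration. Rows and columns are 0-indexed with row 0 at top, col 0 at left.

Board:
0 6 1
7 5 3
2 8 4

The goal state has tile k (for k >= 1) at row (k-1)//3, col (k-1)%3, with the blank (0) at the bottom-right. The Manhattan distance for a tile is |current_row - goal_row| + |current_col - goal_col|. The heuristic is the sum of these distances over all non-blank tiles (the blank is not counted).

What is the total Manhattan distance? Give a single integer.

Answer: 12

Derivation:
Tile 6: at (0,1), goal (1,2), distance |0-1|+|1-2| = 2
Tile 1: at (0,2), goal (0,0), distance |0-0|+|2-0| = 2
Tile 7: at (1,0), goal (2,0), distance |1-2|+|0-0| = 1
Tile 5: at (1,1), goal (1,1), distance |1-1|+|1-1| = 0
Tile 3: at (1,2), goal (0,2), distance |1-0|+|2-2| = 1
Tile 2: at (2,0), goal (0,1), distance |2-0|+|0-1| = 3
Tile 8: at (2,1), goal (2,1), distance |2-2|+|1-1| = 0
Tile 4: at (2,2), goal (1,0), distance |2-1|+|2-0| = 3
Sum: 2 + 2 + 1 + 0 + 1 + 3 + 0 + 3 = 12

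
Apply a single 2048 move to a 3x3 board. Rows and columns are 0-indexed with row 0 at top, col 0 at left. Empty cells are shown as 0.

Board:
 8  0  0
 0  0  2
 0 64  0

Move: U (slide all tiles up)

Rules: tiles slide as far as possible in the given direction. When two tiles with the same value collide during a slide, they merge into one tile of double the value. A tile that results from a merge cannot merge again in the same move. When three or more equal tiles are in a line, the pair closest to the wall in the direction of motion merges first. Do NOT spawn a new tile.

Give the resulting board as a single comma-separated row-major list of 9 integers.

Slide up:
col 0: [8, 0, 0] -> [8, 0, 0]
col 1: [0, 0, 64] -> [64, 0, 0]
col 2: [0, 2, 0] -> [2, 0, 0]

Answer: 8, 64, 2, 0, 0, 0, 0, 0, 0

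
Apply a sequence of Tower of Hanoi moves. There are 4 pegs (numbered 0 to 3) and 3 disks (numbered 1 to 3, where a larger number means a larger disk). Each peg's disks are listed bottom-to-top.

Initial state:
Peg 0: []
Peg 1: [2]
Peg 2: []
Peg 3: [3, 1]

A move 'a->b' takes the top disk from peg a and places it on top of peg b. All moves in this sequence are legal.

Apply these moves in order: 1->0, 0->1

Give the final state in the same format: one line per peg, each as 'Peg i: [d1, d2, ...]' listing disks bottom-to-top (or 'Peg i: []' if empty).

After move 1 (1->0):
Peg 0: [2]
Peg 1: []
Peg 2: []
Peg 3: [3, 1]

After move 2 (0->1):
Peg 0: []
Peg 1: [2]
Peg 2: []
Peg 3: [3, 1]

Answer: Peg 0: []
Peg 1: [2]
Peg 2: []
Peg 3: [3, 1]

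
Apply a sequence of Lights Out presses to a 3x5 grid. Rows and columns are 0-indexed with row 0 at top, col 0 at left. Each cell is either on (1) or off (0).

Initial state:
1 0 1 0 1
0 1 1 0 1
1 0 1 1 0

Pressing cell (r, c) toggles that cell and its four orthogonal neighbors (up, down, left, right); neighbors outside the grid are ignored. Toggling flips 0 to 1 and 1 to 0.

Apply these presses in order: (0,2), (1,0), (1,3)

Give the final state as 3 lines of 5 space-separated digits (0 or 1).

Answer: 0 1 0 0 1
1 0 1 1 0
0 0 1 0 0

Derivation:
After press 1 at (0,2):
1 1 0 1 1
0 1 0 0 1
1 0 1 1 0

After press 2 at (1,0):
0 1 0 1 1
1 0 0 0 1
0 0 1 1 0

After press 3 at (1,3):
0 1 0 0 1
1 0 1 1 0
0 0 1 0 0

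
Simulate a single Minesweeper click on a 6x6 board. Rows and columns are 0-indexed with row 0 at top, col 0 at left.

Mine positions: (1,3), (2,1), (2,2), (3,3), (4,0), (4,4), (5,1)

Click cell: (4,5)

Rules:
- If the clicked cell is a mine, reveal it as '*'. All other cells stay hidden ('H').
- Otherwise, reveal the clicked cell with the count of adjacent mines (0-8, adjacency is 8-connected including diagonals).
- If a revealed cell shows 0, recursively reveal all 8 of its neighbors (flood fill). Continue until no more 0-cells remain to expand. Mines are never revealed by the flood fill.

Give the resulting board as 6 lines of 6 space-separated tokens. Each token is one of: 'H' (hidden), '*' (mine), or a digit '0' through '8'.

H H H H H H
H H H H H H
H H H H H H
H H H H H H
H H H H H 1
H H H H H H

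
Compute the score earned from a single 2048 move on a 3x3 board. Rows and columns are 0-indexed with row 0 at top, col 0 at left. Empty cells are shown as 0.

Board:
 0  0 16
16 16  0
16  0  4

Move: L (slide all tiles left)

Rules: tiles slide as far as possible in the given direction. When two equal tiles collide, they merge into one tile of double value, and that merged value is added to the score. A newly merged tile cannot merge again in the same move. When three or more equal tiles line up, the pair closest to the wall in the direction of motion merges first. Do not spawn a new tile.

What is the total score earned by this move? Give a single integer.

Answer: 32

Derivation:
Slide left:
row 0: [0, 0, 16] -> [16, 0, 0]  score +0 (running 0)
row 1: [16, 16, 0] -> [32, 0, 0]  score +32 (running 32)
row 2: [16, 0, 4] -> [16, 4, 0]  score +0 (running 32)
Board after move:
16  0  0
32  0  0
16  4  0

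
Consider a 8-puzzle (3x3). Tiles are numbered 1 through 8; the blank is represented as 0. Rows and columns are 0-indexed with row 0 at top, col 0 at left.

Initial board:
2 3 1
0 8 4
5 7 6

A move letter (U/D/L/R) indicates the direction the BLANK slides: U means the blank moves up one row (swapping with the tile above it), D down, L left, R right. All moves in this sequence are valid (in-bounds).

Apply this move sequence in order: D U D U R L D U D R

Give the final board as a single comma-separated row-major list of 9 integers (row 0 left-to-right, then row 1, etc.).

Answer: 2, 3, 1, 5, 8, 4, 7, 0, 6

Derivation:
After move 1 (D):
2 3 1
5 8 4
0 7 6

After move 2 (U):
2 3 1
0 8 4
5 7 6

After move 3 (D):
2 3 1
5 8 4
0 7 6

After move 4 (U):
2 3 1
0 8 4
5 7 6

After move 5 (R):
2 3 1
8 0 4
5 7 6

After move 6 (L):
2 3 1
0 8 4
5 7 6

After move 7 (D):
2 3 1
5 8 4
0 7 6

After move 8 (U):
2 3 1
0 8 4
5 7 6

After move 9 (D):
2 3 1
5 8 4
0 7 6

After move 10 (R):
2 3 1
5 8 4
7 0 6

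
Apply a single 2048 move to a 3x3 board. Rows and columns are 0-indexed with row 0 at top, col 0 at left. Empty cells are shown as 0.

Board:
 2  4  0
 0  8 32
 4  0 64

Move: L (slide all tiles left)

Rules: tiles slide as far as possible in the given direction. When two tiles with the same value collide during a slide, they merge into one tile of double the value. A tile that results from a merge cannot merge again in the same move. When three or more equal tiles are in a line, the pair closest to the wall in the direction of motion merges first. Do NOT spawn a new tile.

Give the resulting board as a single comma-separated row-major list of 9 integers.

Slide left:
row 0: [2, 4, 0] -> [2, 4, 0]
row 1: [0, 8, 32] -> [8, 32, 0]
row 2: [4, 0, 64] -> [4, 64, 0]

Answer: 2, 4, 0, 8, 32, 0, 4, 64, 0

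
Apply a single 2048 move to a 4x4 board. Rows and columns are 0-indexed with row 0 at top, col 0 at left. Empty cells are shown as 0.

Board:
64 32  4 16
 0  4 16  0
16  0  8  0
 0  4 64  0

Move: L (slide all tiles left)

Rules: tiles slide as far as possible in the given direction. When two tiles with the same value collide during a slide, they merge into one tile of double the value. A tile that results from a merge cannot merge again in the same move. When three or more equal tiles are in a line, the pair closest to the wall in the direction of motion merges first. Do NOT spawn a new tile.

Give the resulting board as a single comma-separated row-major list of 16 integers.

Answer: 64, 32, 4, 16, 4, 16, 0, 0, 16, 8, 0, 0, 4, 64, 0, 0

Derivation:
Slide left:
row 0: [64, 32, 4, 16] -> [64, 32, 4, 16]
row 1: [0, 4, 16, 0] -> [4, 16, 0, 0]
row 2: [16, 0, 8, 0] -> [16, 8, 0, 0]
row 3: [0, 4, 64, 0] -> [4, 64, 0, 0]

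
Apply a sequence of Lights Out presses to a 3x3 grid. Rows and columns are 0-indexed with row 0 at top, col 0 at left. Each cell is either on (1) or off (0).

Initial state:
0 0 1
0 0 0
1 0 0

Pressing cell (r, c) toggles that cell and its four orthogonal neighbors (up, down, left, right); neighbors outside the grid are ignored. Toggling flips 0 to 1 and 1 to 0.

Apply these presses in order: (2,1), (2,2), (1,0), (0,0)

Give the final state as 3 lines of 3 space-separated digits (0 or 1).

After press 1 at (2,1):
0 0 1
0 1 0
0 1 1

After press 2 at (2,2):
0 0 1
0 1 1
0 0 0

After press 3 at (1,0):
1 0 1
1 0 1
1 0 0

After press 4 at (0,0):
0 1 1
0 0 1
1 0 0

Answer: 0 1 1
0 0 1
1 0 0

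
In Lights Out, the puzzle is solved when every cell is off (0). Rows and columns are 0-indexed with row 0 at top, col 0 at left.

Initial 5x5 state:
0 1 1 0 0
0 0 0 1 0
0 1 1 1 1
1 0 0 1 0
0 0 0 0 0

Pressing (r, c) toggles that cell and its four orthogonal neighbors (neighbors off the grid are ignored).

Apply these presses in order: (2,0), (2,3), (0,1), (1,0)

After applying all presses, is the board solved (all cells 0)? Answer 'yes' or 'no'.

After press 1 at (2,0):
0 1 1 0 0
1 0 0 1 0
1 0 1 1 1
0 0 0 1 0
0 0 0 0 0

After press 2 at (2,3):
0 1 1 0 0
1 0 0 0 0
1 0 0 0 0
0 0 0 0 0
0 0 0 0 0

After press 3 at (0,1):
1 0 0 0 0
1 1 0 0 0
1 0 0 0 0
0 0 0 0 0
0 0 0 0 0

After press 4 at (1,0):
0 0 0 0 0
0 0 0 0 0
0 0 0 0 0
0 0 0 0 0
0 0 0 0 0

Lights still on: 0

Answer: yes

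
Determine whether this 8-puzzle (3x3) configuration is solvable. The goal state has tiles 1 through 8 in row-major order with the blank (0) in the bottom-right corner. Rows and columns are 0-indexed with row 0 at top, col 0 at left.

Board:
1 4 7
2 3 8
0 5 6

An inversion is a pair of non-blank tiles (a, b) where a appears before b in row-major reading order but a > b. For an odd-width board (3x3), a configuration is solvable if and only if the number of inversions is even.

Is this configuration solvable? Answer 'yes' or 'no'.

Answer: yes

Derivation:
Inversions (pairs i<j in row-major order where tile[i] > tile[j] > 0): 8
8 is even, so the puzzle is solvable.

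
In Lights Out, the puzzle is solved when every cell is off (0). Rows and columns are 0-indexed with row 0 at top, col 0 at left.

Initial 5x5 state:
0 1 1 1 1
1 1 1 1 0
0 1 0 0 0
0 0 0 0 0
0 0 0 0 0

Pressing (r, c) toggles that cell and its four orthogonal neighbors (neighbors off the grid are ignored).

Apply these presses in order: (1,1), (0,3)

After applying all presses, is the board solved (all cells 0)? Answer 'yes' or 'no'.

Answer: yes

Derivation:
After press 1 at (1,1):
0 0 1 1 1
0 0 0 1 0
0 0 0 0 0
0 0 0 0 0
0 0 0 0 0

After press 2 at (0,3):
0 0 0 0 0
0 0 0 0 0
0 0 0 0 0
0 0 0 0 0
0 0 0 0 0

Lights still on: 0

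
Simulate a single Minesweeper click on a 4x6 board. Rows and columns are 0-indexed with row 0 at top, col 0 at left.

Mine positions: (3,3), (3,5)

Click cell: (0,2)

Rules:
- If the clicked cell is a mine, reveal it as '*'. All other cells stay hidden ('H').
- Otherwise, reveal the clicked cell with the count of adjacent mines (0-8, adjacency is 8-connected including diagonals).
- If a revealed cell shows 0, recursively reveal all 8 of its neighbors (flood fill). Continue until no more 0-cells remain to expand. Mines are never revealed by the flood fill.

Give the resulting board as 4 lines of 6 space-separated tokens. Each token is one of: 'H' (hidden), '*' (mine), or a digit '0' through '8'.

0 0 0 0 0 0
0 0 0 0 0 0
0 0 1 1 2 1
0 0 1 H H H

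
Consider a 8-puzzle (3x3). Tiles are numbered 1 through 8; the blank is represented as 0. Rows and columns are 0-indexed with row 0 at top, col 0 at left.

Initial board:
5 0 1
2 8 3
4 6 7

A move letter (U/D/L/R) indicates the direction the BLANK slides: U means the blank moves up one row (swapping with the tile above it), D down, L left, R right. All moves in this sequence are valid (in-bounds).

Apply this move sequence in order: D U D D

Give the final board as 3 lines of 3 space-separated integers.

After move 1 (D):
5 8 1
2 0 3
4 6 7

After move 2 (U):
5 0 1
2 8 3
4 6 7

After move 3 (D):
5 8 1
2 0 3
4 6 7

After move 4 (D):
5 8 1
2 6 3
4 0 7

Answer: 5 8 1
2 6 3
4 0 7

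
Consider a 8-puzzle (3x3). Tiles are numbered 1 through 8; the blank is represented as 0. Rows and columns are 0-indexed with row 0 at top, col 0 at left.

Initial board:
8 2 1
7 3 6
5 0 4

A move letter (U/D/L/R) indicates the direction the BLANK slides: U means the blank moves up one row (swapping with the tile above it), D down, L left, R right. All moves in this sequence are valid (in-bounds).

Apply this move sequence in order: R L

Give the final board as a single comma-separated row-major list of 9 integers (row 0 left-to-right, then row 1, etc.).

After move 1 (R):
8 2 1
7 3 6
5 4 0

After move 2 (L):
8 2 1
7 3 6
5 0 4

Answer: 8, 2, 1, 7, 3, 6, 5, 0, 4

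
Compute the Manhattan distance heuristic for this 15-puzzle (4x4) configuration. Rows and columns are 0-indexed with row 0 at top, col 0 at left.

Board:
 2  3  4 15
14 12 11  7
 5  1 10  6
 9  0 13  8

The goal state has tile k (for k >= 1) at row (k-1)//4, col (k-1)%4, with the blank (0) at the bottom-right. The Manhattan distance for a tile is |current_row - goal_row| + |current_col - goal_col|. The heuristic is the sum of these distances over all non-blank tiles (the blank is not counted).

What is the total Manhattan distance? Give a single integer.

Tile 2: at (0,0), goal (0,1), distance |0-0|+|0-1| = 1
Tile 3: at (0,1), goal (0,2), distance |0-0|+|1-2| = 1
Tile 4: at (0,2), goal (0,3), distance |0-0|+|2-3| = 1
Tile 15: at (0,3), goal (3,2), distance |0-3|+|3-2| = 4
Tile 14: at (1,0), goal (3,1), distance |1-3|+|0-1| = 3
Tile 12: at (1,1), goal (2,3), distance |1-2|+|1-3| = 3
Tile 11: at (1,2), goal (2,2), distance |1-2|+|2-2| = 1
Tile 7: at (1,3), goal (1,2), distance |1-1|+|3-2| = 1
Tile 5: at (2,0), goal (1,0), distance |2-1|+|0-0| = 1
Tile 1: at (2,1), goal (0,0), distance |2-0|+|1-0| = 3
Tile 10: at (2,2), goal (2,1), distance |2-2|+|2-1| = 1
Tile 6: at (2,3), goal (1,1), distance |2-1|+|3-1| = 3
Tile 9: at (3,0), goal (2,0), distance |3-2|+|0-0| = 1
Tile 13: at (3,2), goal (3,0), distance |3-3|+|2-0| = 2
Tile 8: at (3,3), goal (1,3), distance |3-1|+|3-3| = 2
Sum: 1 + 1 + 1 + 4 + 3 + 3 + 1 + 1 + 1 + 3 + 1 + 3 + 1 + 2 + 2 = 28

Answer: 28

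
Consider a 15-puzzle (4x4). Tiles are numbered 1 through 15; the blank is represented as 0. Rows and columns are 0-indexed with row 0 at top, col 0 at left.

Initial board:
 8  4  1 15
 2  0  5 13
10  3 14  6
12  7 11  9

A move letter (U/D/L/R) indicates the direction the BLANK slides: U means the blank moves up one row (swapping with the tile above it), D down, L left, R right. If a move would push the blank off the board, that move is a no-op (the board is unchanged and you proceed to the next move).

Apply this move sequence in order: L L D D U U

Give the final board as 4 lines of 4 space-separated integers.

After move 1 (L):
 8  4  1 15
 0  2  5 13
10  3 14  6
12  7 11  9

After move 2 (L):
 8  4  1 15
 0  2  5 13
10  3 14  6
12  7 11  9

After move 3 (D):
 8  4  1 15
10  2  5 13
 0  3 14  6
12  7 11  9

After move 4 (D):
 8  4  1 15
10  2  5 13
12  3 14  6
 0  7 11  9

After move 5 (U):
 8  4  1 15
10  2  5 13
 0  3 14  6
12  7 11  9

After move 6 (U):
 8  4  1 15
 0  2  5 13
10  3 14  6
12  7 11  9

Answer:  8  4  1 15
 0  2  5 13
10  3 14  6
12  7 11  9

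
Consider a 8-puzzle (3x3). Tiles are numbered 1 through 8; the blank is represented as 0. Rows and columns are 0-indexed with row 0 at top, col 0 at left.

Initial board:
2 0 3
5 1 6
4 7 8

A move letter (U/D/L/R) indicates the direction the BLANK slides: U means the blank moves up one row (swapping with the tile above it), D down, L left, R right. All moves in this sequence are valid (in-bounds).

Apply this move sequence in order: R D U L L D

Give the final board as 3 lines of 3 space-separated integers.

Answer: 5 2 3
0 1 6
4 7 8

Derivation:
After move 1 (R):
2 3 0
5 1 6
4 7 8

After move 2 (D):
2 3 6
5 1 0
4 7 8

After move 3 (U):
2 3 0
5 1 6
4 7 8

After move 4 (L):
2 0 3
5 1 6
4 7 8

After move 5 (L):
0 2 3
5 1 6
4 7 8

After move 6 (D):
5 2 3
0 1 6
4 7 8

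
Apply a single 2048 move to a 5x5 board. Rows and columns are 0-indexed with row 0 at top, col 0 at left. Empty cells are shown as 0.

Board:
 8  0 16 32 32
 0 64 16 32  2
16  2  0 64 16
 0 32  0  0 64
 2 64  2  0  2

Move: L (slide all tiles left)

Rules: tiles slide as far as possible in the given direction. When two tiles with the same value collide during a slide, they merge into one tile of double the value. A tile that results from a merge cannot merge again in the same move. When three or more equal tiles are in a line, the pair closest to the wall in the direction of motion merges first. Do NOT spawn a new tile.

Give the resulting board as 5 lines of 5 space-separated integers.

Slide left:
row 0: [8, 0, 16, 32, 32] -> [8, 16, 64, 0, 0]
row 1: [0, 64, 16, 32, 2] -> [64, 16, 32, 2, 0]
row 2: [16, 2, 0, 64, 16] -> [16, 2, 64, 16, 0]
row 3: [0, 32, 0, 0, 64] -> [32, 64, 0, 0, 0]
row 4: [2, 64, 2, 0, 2] -> [2, 64, 4, 0, 0]

Answer:  8 16 64  0  0
64 16 32  2  0
16  2 64 16  0
32 64  0  0  0
 2 64  4  0  0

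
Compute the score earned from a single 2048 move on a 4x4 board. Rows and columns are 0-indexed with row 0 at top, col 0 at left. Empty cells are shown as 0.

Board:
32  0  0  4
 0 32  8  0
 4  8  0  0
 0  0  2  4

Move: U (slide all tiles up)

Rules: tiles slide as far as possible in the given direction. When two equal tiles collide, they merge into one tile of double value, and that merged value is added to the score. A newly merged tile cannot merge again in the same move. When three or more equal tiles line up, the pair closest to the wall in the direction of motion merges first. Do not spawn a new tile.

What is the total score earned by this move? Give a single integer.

Answer: 8

Derivation:
Slide up:
col 0: [32, 0, 4, 0] -> [32, 4, 0, 0]  score +0 (running 0)
col 1: [0, 32, 8, 0] -> [32, 8, 0, 0]  score +0 (running 0)
col 2: [0, 8, 0, 2] -> [8, 2, 0, 0]  score +0 (running 0)
col 3: [4, 0, 0, 4] -> [8, 0, 0, 0]  score +8 (running 8)
Board after move:
32 32  8  8
 4  8  2  0
 0  0  0  0
 0  0  0  0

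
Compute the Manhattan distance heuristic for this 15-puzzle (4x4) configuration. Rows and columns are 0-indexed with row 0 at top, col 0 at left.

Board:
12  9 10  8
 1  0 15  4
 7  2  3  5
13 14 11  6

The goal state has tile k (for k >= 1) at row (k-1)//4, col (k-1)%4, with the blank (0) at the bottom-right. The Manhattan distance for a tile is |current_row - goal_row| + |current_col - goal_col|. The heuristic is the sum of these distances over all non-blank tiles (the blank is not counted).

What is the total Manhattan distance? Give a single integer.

Tile 12: at (0,0), goal (2,3), distance |0-2|+|0-3| = 5
Tile 9: at (0,1), goal (2,0), distance |0-2|+|1-0| = 3
Tile 10: at (0,2), goal (2,1), distance |0-2|+|2-1| = 3
Tile 8: at (0,3), goal (1,3), distance |0-1|+|3-3| = 1
Tile 1: at (1,0), goal (0,0), distance |1-0|+|0-0| = 1
Tile 15: at (1,2), goal (3,2), distance |1-3|+|2-2| = 2
Tile 4: at (1,3), goal (0,3), distance |1-0|+|3-3| = 1
Tile 7: at (2,0), goal (1,2), distance |2-1|+|0-2| = 3
Tile 2: at (2,1), goal (0,1), distance |2-0|+|1-1| = 2
Tile 3: at (2,2), goal (0,2), distance |2-0|+|2-2| = 2
Tile 5: at (2,3), goal (1,0), distance |2-1|+|3-0| = 4
Tile 13: at (3,0), goal (3,0), distance |3-3|+|0-0| = 0
Tile 14: at (3,1), goal (3,1), distance |3-3|+|1-1| = 0
Tile 11: at (3,2), goal (2,2), distance |3-2|+|2-2| = 1
Tile 6: at (3,3), goal (1,1), distance |3-1|+|3-1| = 4
Sum: 5 + 3 + 3 + 1 + 1 + 2 + 1 + 3 + 2 + 2 + 4 + 0 + 0 + 1 + 4 = 32

Answer: 32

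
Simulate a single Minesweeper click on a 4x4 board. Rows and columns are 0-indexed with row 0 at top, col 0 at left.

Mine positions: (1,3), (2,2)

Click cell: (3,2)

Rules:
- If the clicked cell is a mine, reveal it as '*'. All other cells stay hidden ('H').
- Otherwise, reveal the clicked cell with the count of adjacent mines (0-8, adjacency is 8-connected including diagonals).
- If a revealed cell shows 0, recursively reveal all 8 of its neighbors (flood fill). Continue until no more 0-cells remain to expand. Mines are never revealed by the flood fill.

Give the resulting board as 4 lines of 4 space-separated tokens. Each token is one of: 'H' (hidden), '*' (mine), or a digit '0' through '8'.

H H H H
H H H H
H H H H
H H 1 H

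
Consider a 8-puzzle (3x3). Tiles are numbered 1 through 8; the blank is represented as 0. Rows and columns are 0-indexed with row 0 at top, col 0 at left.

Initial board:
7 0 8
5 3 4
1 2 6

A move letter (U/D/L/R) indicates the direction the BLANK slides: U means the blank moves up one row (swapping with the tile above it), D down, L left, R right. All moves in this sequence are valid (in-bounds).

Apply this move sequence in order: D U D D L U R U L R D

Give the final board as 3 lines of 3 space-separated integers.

After move 1 (D):
7 3 8
5 0 4
1 2 6

After move 2 (U):
7 0 8
5 3 4
1 2 6

After move 3 (D):
7 3 8
5 0 4
1 2 6

After move 4 (D):
7 3 8
5 2 4
1 0 6

After move 5 (L):
7 3 8
5 2 4
0 1 6

After move 6 (U):
7 3 8
0 2 4
5 1 6

After move 7 (R):
7 3 8
2 0 4
5 1 6

After move 8 (U):
7 0 8
2 3 4
5 1 6

After move 9 (L):
0 7 8
2 3 4
5 1 6

After move 10 (R):
7 0 8
2 3 4
5 1 6

After move 11 (D):
7 3 8
2 0 4
5 1 6

Answer: 7 3 8
2 0 4
5 1 6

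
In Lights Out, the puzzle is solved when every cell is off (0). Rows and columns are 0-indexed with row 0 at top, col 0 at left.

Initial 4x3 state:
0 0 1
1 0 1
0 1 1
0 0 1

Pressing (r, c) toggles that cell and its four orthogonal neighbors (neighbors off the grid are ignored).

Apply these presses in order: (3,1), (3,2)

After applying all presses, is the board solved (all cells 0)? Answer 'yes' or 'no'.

After press 1 at (3,1):
0 0 1
1 0 1
0 0 1
1 1 0

After press 2 at (3,2):
0 0 1
1 0 1
0 0 0
1 0 1

Lights still on: 5

Answer: no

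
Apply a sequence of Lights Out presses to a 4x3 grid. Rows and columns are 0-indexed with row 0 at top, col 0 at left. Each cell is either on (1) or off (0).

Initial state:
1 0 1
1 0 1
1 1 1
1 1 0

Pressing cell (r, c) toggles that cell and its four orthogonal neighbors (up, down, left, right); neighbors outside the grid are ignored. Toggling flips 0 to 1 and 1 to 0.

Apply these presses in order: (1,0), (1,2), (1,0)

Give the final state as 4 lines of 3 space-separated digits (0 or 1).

Answer: 1 0 0
1 1 0
1 1 0
1 1 0

Derivation:
After press 1 at (1,0):
0 0 1
0 1 1
0 1 1
1 1 0

After press 2 at (1,2):
0 0 0
0 0 0
0 1 0
1 1 0

After press 3 at (1,0):
1 0 0
1 1 0
1 1 0
1 1 0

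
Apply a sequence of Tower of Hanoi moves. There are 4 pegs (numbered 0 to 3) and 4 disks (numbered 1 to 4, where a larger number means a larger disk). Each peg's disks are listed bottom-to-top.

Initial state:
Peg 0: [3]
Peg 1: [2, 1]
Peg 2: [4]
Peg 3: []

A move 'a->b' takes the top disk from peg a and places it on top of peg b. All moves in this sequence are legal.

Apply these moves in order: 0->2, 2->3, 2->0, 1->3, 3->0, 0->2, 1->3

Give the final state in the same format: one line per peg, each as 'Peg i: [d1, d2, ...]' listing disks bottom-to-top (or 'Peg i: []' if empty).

Answer: Peg 0: [4]
Peg 1: []
Peg 2: [1]
Peg 3: [3, 2]

Derivation:
After move 1 (0->2):
Peg 0: []
Peg 1: [2, 1]
Peg 2: [4, 3]
Peg 3: []

After move 2 (2->3):
Peg 0: []
Peg 1: [2, 1]
Peg 2: [4]
Peg 3: [3]

After move 3 (2->0):
Peg 0: [4]
Peg 1: [2, 1]
Peg 2: []
Peg 3: [3]

After move 4 (1->3):
Peg 0: [4]
Peg 1: [2]
Peg 2: []
Peg 3: [3, 1]

After move 5 (3->0):
Peg 0: [4, 1]
Peg 1: [2]
Peg 2: []
Peg 3: [3]

After move 6 (0->2):
Peg 0: [4]
Peg 1: [2]
Peg 2: [1]
Peg 3: [3]

After move 7 (1->3):
Peg 0: [4]
Peg 1: []
Peg 2: [1]
Peg 3: [3, 2]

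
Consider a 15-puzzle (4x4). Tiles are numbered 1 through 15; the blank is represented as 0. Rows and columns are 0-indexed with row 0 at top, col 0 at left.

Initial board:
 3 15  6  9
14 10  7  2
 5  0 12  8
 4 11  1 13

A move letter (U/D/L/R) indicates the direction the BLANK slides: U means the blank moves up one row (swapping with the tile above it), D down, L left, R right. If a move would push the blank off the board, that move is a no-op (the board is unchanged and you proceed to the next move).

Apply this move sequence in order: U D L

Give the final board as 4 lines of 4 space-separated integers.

Answer:  3 15  6  9
14 10  7  2
 0  5 12  8
 4 11  1 13

Derivation:
After move 1 (U):
 3 15  6  9
14  0  7  2
 5 10 12  8
 4 11  1 13

After move 2 (D):
 3 15  6  9
14 10  7  2
 5  0 12  8
 4 11  1 13

After move 3 (L):
 3 15  6  9
14 10  7  2
 0  5 12  8
 4 11  1 13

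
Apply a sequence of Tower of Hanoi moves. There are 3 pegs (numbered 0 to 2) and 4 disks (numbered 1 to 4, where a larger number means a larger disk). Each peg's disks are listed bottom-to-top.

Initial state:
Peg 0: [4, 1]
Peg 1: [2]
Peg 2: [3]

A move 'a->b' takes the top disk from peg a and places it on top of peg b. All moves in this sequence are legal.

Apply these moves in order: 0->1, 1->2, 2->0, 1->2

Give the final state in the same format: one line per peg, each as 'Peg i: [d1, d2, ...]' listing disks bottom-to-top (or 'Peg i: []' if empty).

After move 1 (0->1):
Peg 0: [4]
Peg 1: [2, 1]
Peg 2: [3]

After move 2 (1->2):
Peg 0: [4]
Peg 1: [2]
Peg 2: [3, 1]

After move 3 (2->0):
Peg 0: [4, 1]
Peg 1: [2]
Peg 2: [3]

After move 4 (1->2):
Peg 0: [4, 1]
Peg 1: []
Peg 2: [3, 2]

Answer: Peg 0: [4, 1]
Peg 1: []
Peg 2: [3, 2]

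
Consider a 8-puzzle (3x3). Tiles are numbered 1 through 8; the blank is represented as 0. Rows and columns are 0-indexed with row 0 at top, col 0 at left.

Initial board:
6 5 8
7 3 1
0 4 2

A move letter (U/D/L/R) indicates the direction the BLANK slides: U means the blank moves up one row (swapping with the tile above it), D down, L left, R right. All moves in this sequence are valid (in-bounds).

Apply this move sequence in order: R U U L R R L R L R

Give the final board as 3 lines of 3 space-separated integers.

After move 1 (R):
6 5 8
7 3 1
4 0 2

After move 2 (U):
6 5 8
7 0 1
4 3 2

After move 3 (U):
6 0 8
7 5 1
4 3 2

After move 4 (L):
0 6 8
7 5 1
4 3 2

After move 5 (R):
6 0 8
7 5 1
4 3 2

After move 6 (R):
6 8 0
7 5 1
4 3 2

After move 7 (L):
6 0 8
7 5 1
4 3 2

After move 8 (R):
6 8 0
7 5 1
4 3 2

After move 9 (L):
6 0 8
7 5 1
4 3 2

After move 10 (R):
6 8 0
7 5 1
4 3 2

Answer: 6 8 0
7 5 1
4 3 2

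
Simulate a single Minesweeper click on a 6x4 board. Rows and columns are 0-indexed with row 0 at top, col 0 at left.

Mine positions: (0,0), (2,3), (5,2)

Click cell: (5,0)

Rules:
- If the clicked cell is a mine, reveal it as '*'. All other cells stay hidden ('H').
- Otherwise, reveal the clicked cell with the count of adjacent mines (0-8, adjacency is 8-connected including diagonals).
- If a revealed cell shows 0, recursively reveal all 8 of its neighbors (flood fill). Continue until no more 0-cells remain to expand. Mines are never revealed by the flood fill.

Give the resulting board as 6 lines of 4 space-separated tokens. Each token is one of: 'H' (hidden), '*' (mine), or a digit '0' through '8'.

H H H H
1 1 1 H
0 0 1 H
0 0 1 H
0 1 1 H
0 1 H H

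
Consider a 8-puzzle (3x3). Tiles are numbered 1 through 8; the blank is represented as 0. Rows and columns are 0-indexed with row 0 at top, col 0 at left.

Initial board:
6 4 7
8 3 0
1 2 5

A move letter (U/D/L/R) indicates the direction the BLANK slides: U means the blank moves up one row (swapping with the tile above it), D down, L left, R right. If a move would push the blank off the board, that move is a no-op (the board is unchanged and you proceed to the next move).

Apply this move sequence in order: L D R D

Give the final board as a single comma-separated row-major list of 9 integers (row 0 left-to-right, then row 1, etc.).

Answer: 6, 4, 7, 8, 2, 3, 1, 5, 0

Derivation:
After move 1 (L):
6 4 7
8 0 3
1 2 5

After move 2 (D):
6 4 7
8 2 3
1 0 5

After move 3 (R):
6 4 7
8 2 3
1 5 0

After move 4 (D):
6 4 7
8 2 3
1 5 0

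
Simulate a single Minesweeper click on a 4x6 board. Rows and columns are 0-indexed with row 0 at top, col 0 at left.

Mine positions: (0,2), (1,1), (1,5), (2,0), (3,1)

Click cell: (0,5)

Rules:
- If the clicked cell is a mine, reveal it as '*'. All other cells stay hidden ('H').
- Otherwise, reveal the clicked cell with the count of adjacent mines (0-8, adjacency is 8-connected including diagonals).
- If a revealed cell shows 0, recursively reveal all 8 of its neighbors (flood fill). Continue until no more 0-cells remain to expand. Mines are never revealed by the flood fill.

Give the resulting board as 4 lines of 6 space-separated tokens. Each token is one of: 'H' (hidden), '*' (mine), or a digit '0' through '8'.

H H H H H 1
H H H H H H
H H H H H H
H H H H H H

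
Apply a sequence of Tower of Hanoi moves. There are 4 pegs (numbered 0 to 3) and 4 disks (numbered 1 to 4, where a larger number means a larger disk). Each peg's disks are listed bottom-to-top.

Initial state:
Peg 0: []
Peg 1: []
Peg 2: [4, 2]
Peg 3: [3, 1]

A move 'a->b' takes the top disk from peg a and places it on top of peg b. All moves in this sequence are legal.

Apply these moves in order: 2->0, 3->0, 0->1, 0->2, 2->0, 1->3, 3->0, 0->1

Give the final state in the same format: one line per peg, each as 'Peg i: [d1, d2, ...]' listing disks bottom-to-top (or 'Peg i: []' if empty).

After move 1 (2->0):
Peg 0: [2]
Peg 1: []
Peg 2: [4]
Peg 3: [3, 1]

After move 2 (3->0):
Peg 0: [2, 1]
Peg 1: []
Peg 2: [4]
Peg 3: [3]

After move 3 (0->1):
Peg 0: [2]
Peg 1: [1]
Peg 2: [4]
Peg 3: [3]

After move 4 (0->2):
Peg 0: []
Peg 1: [1]
Peg 2: [4, 2]
Peg 3: [3]

After move 5 (2->0):
Peg 0: [2]
Peg 1: [1]
Peg 2: [4]
Peg 3: [3]

After move 6 (1->3):
Peg 0: [2]
Peg 1: []
Peg 2: [4]
Peg 3: [3, 1]

After move 7 (3->0):
Peg 0: [2, 1]
Peg 1: []
Peg 2: [4]
Peg 3: [3]

After move 8 (0->1):
Peg 0: [2]
Peg 1: [1]
Peg 2: [4]
Peg 3: [3]

Answer: Peg 0: [2]
Peg 1: [1]
Peg 2: [4]
Peg 3: [3]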